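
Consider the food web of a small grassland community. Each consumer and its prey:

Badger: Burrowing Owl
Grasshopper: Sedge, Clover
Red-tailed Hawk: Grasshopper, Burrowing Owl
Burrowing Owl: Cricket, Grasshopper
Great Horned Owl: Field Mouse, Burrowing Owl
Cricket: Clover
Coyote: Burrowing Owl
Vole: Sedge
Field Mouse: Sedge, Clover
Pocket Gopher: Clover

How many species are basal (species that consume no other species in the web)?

Basal species (no prey listed): Sedge, Clover.
Count: 2.

2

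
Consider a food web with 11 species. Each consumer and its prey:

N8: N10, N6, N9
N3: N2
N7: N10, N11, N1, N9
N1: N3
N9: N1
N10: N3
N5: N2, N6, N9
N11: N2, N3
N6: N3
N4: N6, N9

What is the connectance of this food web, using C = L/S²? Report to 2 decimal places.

C = 0.16

The web has S = 11 species and L = 19 feeding links.
C = L / S² = 19 / 121 = 0.1570 ≈ 0.16.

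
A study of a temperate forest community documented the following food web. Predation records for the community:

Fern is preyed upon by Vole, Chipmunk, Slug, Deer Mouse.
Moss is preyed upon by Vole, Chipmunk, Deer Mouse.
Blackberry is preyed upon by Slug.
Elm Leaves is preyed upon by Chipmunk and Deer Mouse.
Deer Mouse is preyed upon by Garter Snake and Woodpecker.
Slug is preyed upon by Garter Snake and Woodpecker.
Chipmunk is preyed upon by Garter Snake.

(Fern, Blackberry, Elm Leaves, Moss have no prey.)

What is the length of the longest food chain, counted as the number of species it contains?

One longest chain: Fern → Deer Mouse → Garter Snake.
It has 3 species and 2 links.

3 species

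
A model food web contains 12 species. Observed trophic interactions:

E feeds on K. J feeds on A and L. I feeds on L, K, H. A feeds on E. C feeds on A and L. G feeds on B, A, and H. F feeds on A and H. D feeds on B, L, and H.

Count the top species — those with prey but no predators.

6

Top species (has prey, but nothing eats it): D, I, G, J, F, C.
Count: 6.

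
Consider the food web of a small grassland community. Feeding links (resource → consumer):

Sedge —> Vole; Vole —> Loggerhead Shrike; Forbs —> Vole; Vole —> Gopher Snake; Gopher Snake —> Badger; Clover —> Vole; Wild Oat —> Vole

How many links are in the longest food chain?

One longest chain: Forbs → Vole → Gopher Snake → Badger.
It has 4 species and 3 links.

3 links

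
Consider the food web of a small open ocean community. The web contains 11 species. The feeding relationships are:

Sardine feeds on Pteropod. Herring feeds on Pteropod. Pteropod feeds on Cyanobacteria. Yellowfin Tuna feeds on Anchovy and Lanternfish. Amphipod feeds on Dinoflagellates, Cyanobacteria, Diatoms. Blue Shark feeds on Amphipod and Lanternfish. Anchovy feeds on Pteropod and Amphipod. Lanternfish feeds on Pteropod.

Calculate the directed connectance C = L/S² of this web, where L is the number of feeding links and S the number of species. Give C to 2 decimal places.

C = 0.11

The web has S = 11 species and L = 13 feeding links.
C = L / S² = 13 / 121 = 0.1074 ≈ 0.11.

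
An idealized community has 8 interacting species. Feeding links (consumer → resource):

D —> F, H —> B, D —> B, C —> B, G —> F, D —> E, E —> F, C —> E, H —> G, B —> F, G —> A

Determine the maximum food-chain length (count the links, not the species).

One longest chain: F → G → H.
It has 3 species and 2 links.

2 links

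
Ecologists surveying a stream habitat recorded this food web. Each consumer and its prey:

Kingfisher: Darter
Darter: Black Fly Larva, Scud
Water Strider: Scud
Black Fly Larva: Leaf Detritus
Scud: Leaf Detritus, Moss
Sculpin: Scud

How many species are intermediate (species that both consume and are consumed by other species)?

3

Intermediate species (has both prey and predators): Black Fly Larva, Scud, Darter.
Count: 3.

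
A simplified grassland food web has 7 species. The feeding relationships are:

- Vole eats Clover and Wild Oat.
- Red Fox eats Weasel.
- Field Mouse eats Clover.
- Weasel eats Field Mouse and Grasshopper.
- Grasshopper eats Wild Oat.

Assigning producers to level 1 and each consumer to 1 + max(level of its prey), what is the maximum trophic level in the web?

Producers (level 1): Clover, Wild Oat.
Wild Oat → Grasshopper → Weasel → Red Fox gives Red Fox level 4.
No species has a prey at level 4, so no species reaches level 5.

4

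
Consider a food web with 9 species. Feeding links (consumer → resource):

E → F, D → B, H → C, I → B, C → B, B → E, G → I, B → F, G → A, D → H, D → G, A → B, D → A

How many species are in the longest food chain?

6 species

One longest chain: F → E → B → C → H → D.
It has 6 species and 5 links.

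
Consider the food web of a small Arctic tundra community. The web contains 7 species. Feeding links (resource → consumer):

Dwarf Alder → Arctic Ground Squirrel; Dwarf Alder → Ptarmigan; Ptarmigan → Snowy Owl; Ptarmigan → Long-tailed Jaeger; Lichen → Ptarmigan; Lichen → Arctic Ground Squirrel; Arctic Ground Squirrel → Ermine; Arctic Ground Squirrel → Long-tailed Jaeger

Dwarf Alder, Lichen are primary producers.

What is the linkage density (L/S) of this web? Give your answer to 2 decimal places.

There are L = 8 links among S = 7 species.
L/S = 8/7 = 1.1429 ≈ 1.14.

L/S = 1.14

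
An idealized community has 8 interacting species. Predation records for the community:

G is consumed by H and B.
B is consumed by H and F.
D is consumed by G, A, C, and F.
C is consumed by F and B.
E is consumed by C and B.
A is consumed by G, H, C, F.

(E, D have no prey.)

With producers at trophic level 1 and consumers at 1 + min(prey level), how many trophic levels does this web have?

Producers (level 1): E, D.
Following each consumer down to its lowest-level prey: D → A → H (levels 1 through 3).
All prey of H (A 2, G 2, B 2) are at level 2 or above, so H is at level 1 + 2 = 3.
Every consumer has at least one prey at level 2 or below, so none exceeds level 3.

3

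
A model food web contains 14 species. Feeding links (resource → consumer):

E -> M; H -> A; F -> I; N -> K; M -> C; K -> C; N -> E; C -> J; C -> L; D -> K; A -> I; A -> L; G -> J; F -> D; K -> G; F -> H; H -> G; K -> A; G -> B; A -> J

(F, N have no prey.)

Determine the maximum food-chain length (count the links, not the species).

One longest chain: F → D → K → A → I.
It has 5 species and 4 links.

4 links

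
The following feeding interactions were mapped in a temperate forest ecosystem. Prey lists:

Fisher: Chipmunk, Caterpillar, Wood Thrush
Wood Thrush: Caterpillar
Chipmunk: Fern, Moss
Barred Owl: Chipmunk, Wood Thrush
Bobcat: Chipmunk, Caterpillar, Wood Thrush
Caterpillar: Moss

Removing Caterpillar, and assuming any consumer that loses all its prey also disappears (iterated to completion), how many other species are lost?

Remove Caterpillar.
Round 1: Wood Thrush (all prey gone) → extinct.
No further losses. Total secondary extinctions: 1.

1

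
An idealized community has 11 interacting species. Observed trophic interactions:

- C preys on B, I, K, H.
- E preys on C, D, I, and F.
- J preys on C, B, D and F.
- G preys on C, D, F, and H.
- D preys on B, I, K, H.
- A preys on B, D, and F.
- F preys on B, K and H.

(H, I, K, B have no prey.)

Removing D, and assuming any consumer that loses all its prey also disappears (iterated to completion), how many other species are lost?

Remove D.
Every predator of it retains at least one other prey: A still has B, F; G still has H, C, F; J still has B, C, F; E still has I, C, F.
No consumer loses all prey, so no secondary extinctions occur.

0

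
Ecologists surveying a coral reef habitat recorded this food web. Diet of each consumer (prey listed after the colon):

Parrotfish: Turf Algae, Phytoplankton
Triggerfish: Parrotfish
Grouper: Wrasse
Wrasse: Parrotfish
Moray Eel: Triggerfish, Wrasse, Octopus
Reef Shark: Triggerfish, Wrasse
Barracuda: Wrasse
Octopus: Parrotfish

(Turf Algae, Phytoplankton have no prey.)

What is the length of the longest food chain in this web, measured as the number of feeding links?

3 links

One longest chain: Turf Algae → Parrotfish → Wrasse → Grouper.
It has 4 species and 3 links.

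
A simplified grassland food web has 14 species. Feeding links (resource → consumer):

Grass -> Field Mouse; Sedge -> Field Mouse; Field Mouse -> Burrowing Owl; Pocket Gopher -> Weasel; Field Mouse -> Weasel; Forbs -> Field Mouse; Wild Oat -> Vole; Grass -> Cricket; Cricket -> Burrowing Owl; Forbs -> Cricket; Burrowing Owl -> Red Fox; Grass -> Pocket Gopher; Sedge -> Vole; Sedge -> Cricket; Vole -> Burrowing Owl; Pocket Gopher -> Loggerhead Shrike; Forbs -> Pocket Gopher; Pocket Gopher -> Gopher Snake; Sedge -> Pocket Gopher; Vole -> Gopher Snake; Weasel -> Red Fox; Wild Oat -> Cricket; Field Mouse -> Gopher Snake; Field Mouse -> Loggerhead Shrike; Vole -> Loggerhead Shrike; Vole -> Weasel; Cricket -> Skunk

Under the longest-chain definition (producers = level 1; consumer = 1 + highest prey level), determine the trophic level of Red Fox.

Trophic level 4

Forbs is a producer → level 1.
Field Mouse eats Forbs (level 1); other prey at levels: Grass 1, Sedge 1 → level 2.
Weasel eats Field Mouse (level 2); other prey at levels: Pocket Gopher 2, Vole 2 → level 3.
Red Fox eats Weasel (level 3); other prey at levels: Burrowing Owl 3 → level 4.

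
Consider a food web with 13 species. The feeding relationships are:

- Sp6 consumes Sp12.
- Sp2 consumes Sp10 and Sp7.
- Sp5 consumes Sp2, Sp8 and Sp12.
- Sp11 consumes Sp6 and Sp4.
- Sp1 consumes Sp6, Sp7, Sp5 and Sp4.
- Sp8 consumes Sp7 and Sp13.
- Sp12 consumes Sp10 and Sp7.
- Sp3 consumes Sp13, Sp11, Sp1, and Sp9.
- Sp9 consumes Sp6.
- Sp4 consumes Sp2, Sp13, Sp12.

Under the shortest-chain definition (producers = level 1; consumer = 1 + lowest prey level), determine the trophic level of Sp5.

Sp13 is a producer → level 1.
Sp8 eats Sp13 → level 2.
Sp5 eats Sp8 → level 3.
No prey of Sp5 is below level 2, so 3 is the minimum.

Trophic level 3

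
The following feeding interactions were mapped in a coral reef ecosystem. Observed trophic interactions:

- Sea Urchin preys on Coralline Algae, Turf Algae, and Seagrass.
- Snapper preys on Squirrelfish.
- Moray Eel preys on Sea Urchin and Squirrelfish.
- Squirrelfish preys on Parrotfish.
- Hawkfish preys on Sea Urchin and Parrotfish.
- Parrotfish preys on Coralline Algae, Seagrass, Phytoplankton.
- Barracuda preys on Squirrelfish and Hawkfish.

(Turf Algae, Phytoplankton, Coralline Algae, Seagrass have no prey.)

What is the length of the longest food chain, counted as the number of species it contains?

4 species

One longest chain: Phytoplankton → Parrotfish → Squirrelfish → Barracuda.
It has 4 species and 3 links.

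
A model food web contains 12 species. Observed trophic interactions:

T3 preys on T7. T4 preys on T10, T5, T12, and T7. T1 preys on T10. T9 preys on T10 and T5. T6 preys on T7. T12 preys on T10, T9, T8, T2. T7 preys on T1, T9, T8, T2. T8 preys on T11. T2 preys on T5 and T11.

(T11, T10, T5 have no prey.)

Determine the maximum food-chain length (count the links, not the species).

3 links

One longest chain: T10 → T9 → T7 → T4.
It has 4 species and 3 links.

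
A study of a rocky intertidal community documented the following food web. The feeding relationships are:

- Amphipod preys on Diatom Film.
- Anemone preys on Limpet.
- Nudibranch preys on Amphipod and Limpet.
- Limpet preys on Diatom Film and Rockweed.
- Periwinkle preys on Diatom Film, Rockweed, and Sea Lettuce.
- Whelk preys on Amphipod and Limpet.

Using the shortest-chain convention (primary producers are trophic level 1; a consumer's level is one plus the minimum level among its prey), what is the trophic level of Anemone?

Diatom Film is a producer → level 1.
Limpet eats Diatom Film → level 2.
Anemone eats Limpet → level 3.
No prey of Anemone is below level 2, so 3 is the minimum.

Trophic level 3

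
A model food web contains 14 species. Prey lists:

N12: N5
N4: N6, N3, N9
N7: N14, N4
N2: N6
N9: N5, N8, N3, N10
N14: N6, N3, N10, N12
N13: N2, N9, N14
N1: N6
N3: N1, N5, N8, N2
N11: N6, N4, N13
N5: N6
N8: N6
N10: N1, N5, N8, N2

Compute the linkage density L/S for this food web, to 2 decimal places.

There are L = 32 links among S = 14 species.
L/S = 32/14 = 2.2857 ≈ 2.29.

L/S = 2.29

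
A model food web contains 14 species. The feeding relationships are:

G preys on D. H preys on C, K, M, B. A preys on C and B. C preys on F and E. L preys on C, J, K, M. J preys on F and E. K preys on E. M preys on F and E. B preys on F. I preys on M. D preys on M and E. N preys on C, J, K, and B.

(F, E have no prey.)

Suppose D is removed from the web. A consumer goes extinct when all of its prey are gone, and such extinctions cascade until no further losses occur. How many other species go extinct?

Remove D.
Round 1: G (all prey gone) → extinct.
No further losses. Total secondary extinctions: 1.

1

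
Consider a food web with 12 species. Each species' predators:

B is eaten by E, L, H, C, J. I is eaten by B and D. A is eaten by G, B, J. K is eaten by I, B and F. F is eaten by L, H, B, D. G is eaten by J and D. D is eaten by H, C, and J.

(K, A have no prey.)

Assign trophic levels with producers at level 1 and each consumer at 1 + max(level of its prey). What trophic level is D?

K is a producer → level 1.
I eats K → level 2.
D eats I (level 2); other prey at levels: F 2, G 2 → level 3.

Trophic level 3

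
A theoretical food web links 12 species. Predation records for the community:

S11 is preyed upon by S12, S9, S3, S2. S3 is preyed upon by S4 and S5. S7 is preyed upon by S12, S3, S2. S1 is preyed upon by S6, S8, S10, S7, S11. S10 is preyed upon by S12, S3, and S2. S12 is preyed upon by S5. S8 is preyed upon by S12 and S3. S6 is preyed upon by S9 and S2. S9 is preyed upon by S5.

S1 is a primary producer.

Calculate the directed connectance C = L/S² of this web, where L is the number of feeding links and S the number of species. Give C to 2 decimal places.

The web has S = 12 species and L = 23 feeding links.
C = L / S² = 23 / 144 = 0.1597 ≈ 0.16.

C = 0.16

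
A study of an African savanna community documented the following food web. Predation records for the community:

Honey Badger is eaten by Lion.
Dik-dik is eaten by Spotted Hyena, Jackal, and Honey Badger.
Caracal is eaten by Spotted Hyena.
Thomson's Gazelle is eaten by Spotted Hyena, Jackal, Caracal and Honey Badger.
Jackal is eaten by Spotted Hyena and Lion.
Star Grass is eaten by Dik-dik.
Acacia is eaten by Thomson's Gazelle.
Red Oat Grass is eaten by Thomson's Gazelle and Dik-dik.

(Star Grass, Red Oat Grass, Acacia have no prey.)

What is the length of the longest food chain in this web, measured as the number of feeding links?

One longest chain: Red Oat Grass → Thomson's Gazelle → Caracal → Spotted Hyena.
It has 4 species and 3 links.

3 links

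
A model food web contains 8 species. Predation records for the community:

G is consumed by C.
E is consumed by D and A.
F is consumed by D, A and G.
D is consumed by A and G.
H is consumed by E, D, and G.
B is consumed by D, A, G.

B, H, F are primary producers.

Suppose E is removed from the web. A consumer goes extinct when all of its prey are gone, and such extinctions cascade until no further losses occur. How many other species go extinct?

Remove E.
Every predator of it retains at least one other prey: D still has B, H, F; A still has B, F, D.
No consumer loses all prey, so no secondary extinctions occur.

0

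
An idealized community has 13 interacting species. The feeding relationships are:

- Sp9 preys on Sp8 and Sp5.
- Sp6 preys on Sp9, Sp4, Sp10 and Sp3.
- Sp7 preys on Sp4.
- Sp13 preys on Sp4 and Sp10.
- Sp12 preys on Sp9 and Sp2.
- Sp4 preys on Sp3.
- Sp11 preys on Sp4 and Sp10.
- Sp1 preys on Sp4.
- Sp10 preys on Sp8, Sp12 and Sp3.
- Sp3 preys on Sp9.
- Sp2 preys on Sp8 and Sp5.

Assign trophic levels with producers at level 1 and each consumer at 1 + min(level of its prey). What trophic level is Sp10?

Trophic level 2

Sp8 is a producer → level 1.
Sp10 eats Sp8 → level 2.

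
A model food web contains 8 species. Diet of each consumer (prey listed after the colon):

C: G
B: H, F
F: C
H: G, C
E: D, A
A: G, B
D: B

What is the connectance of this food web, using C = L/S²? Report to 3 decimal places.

C = 0.172

The web has S = 8 species and L = 11 feeding links.
C = L / S² = 11 / 64 = 0.1719 ≈ 0.172.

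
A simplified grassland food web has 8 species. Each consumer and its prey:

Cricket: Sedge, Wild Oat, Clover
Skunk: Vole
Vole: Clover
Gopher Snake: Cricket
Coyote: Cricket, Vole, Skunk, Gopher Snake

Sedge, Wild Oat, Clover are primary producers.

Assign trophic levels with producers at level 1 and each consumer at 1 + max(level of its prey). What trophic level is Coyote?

Trophic level 4

Clover is a producer → level 1.
Vole eats Clover → level 2.
Skunk eats Vole → level 3.
Coyote eats Skunk (level 3); other prey at levels: Cricket 2, Vole 2, Gopher Snake 3 → level 4.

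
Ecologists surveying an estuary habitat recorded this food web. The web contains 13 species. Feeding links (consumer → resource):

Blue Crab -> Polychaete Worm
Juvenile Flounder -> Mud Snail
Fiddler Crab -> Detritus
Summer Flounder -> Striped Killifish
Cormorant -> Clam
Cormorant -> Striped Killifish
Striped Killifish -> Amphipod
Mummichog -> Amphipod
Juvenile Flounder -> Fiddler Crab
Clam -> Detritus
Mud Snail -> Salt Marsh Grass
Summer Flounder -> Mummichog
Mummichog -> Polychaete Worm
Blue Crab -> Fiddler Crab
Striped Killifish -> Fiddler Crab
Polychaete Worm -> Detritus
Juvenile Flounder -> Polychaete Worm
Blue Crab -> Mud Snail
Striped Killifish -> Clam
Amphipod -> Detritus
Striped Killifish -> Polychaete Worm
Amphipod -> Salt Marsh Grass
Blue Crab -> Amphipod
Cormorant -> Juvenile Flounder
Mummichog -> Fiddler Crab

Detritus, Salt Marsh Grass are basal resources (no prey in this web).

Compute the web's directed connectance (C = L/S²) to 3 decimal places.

C = 0.148

The web has S = 13 species and L = 25 feeding links.
C = L / S² = 25 / 169 = 0.1479 ≈ 0.148.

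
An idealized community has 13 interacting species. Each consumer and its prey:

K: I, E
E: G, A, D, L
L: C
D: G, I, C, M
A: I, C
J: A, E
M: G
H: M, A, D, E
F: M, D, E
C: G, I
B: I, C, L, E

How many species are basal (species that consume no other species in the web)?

Basal species (no prey listed): G, I.
Count: 2.

2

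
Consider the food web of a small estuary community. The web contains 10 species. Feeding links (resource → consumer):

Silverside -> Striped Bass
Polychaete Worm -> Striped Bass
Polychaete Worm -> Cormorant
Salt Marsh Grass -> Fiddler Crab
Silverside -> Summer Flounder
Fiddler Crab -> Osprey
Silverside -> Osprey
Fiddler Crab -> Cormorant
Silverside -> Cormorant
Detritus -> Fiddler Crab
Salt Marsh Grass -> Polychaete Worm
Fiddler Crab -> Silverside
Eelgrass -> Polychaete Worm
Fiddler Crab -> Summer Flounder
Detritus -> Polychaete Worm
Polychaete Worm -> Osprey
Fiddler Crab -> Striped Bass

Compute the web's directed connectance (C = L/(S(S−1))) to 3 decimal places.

C = 0.189

The web has S = 10 species and L = 17 feeding links.
C = L / (S(S−1)) = 17 / 90 = 0.1889 ≈ 0.189.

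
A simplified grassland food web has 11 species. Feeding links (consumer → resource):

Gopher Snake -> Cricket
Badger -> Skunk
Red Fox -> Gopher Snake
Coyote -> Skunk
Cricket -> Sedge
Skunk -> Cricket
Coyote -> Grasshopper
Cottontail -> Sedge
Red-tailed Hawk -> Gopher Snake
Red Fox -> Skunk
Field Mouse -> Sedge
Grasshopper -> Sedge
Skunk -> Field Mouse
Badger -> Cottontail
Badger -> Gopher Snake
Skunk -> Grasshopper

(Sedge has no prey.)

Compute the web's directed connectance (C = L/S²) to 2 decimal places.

C = 0.13

The web has S = 11 species and L = 16 feeding links.
C = L / S² = 16 / 121 = 0.1322 ≈ 0.13.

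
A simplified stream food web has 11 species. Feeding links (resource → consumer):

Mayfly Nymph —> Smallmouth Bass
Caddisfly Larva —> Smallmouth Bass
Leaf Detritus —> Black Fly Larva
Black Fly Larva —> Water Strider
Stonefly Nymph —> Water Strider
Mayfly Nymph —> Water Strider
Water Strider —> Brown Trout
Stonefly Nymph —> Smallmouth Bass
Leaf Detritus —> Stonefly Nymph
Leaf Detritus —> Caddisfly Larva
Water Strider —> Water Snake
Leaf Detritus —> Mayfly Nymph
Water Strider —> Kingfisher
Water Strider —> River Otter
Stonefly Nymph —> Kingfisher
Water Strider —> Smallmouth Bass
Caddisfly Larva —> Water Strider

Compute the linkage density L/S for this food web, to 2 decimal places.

L/S = 1.55

There are L = 17 links among S = 11 species.
L/S = 17/11 = 1.5455 ≈ 1.55.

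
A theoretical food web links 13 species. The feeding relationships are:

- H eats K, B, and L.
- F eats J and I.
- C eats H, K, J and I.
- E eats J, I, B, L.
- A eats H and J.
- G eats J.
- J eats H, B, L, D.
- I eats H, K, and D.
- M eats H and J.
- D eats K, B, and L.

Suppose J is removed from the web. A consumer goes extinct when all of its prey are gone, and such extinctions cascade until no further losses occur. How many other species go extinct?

Remove J.
Round 1: G (all prey gone) → extinct.
No further losses. Total secondary extinctions: 1.

1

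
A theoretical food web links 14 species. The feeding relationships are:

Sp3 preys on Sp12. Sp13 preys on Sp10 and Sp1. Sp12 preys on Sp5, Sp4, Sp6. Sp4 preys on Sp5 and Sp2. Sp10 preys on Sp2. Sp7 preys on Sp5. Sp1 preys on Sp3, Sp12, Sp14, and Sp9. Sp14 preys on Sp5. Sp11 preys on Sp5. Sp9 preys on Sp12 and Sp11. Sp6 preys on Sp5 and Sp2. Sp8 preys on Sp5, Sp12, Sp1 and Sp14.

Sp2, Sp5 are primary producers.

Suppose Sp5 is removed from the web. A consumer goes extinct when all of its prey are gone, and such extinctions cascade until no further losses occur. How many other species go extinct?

3

Remove Sp5.
Round 1: Sp14 (all prey gone), Sp11 (all prey gone), Sp7 (all prey gone) → extinct.
No further losses. Total secondary extinctions: 3.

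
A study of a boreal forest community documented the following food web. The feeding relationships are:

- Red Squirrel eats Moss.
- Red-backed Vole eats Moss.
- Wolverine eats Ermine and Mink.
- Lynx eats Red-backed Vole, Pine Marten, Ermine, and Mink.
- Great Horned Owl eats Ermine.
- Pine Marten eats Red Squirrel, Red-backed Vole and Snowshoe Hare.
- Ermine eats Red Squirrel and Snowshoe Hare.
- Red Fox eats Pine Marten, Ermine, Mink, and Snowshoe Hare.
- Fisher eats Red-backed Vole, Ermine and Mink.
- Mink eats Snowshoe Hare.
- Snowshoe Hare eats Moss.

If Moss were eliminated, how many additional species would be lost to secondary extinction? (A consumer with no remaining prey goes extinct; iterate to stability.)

11

Remove Moss.
Round 1: Red Squirrel (all prey gone), Snowshoe Hare (all prey gone), Red-backed Vole (all prey gone) → extinct.
Round 2: Ermine (all prey gone), Pine Marten (all prey gone), Mink (all prey gone) → extinct.
Round 3: Great Horned Owl (all prey gone), Wolverine (all prey gone), Lynx (all prey gone), Fisher (all prey gone), Red Fox (all prey gone) → extinct.
No further losses. Total secondary extinctions: 11.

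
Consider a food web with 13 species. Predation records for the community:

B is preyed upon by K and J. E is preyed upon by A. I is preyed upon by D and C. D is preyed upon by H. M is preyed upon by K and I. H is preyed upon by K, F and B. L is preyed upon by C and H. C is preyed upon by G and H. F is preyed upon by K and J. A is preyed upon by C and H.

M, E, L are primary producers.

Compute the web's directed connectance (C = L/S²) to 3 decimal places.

C = 0.112

The web has S = 13 species and L = 19 feeding links.
C = L / S² = 19 / 169 = 0.1124 ≈ 0.112.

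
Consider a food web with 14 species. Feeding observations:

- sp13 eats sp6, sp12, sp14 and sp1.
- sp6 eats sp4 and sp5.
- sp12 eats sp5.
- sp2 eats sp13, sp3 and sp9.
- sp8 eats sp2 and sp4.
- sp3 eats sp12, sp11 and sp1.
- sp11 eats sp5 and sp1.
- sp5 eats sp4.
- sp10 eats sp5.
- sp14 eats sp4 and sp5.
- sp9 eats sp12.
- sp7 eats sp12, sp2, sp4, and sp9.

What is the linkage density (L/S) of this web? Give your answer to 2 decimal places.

There are L = 26 links among S = 14 species.
L/S = 26/14 = 1.8571 ≈ 1.86.

L/S = 1.86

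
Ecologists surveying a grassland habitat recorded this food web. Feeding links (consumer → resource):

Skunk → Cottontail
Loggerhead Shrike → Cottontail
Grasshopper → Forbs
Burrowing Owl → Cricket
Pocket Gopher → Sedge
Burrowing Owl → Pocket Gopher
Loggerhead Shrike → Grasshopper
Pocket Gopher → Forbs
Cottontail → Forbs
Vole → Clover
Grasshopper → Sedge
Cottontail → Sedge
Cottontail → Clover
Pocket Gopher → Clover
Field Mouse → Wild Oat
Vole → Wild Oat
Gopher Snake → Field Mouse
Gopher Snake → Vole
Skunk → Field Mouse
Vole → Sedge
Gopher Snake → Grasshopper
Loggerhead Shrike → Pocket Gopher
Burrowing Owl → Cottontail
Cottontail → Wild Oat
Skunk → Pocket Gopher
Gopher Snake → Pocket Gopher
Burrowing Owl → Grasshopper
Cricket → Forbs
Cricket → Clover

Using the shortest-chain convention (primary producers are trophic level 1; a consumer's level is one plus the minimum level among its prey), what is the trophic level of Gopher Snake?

Trophic level 3

Wild Oat is a producer → level 1.
Field Mouse eats Wild Oat → level 2.
Gopher Snake eats Field Mouse → level 3.
No prey of Gopher Snake is below level 2, so 3 is the minimum.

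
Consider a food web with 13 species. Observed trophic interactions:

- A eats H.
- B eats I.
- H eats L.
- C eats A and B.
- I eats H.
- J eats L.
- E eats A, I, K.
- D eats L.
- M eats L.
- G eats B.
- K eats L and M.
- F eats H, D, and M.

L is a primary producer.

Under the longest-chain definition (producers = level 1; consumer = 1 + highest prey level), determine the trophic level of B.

L is a producer → level 1.
H eats L → level 2.
I eats H → level 3.
B eats I → level 4.

Trophic level 4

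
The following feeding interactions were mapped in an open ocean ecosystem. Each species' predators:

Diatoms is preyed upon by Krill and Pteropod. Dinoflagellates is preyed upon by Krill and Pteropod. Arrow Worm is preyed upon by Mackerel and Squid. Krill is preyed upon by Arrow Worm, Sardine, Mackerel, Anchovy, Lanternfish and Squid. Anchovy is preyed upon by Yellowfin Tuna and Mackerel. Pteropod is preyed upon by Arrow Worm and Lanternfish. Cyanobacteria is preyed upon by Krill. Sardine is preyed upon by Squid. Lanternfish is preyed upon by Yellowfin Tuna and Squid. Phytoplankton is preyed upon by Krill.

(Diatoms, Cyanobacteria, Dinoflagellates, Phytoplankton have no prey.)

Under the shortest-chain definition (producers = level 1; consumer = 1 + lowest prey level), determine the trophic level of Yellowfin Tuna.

Diatoms is a producer → level 1.
Pteropod eats Diatoms → level 2.
Lanternfish eats Pteropod → level 3.
Yellowfin Tuna eats Lanternfish → level 4.
No prey of Yellowfin Tuna is below level 3, so 4 is the minimum.

Trophic level 4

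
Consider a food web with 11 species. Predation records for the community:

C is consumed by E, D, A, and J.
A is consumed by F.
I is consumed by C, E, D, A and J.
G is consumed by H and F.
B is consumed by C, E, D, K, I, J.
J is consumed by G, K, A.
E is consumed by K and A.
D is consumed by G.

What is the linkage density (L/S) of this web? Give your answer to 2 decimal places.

There are L = 24 links among S = 11 species.
L/S = 24/11 = 2.1818 ≈ 2.18.

L/S = 2.18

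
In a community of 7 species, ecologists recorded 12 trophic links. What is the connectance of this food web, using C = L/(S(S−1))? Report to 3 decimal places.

The web has S = 7 species and L = 12 feeding links.
C = L / (S(S−1)) = 12 / 42 = 0.2857 ≈ 0.286.

C = 0.286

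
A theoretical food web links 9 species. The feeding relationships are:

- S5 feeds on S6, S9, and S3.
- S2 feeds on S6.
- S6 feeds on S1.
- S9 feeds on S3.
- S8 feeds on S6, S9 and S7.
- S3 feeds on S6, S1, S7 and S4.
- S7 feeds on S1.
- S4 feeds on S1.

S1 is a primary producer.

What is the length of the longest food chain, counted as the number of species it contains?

5 species

One longest chain: S1 → S7 → S3 → S9 → S8.
It has 5 species and 4 links.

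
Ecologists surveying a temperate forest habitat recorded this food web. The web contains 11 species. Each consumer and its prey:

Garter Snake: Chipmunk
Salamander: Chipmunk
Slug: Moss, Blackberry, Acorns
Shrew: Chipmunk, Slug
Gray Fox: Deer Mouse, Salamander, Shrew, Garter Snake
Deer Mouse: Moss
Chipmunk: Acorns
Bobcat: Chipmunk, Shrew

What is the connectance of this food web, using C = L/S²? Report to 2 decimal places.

C = 0.12

The web has S = 11 species and L = 15 feeding links.
C = L / S² = 15 / 121 = 0.1240 ≈ 0.12.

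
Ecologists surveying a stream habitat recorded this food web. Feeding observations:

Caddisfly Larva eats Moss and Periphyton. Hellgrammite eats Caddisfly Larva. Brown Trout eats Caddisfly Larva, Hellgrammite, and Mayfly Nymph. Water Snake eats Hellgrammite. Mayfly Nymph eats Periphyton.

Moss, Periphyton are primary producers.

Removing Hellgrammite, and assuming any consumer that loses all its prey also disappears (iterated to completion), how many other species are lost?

Remove Hellgrammite.
Round 1: Water Snake (all prey gone) → extinct.
No further losses. Total secondary extinctions: 1.

1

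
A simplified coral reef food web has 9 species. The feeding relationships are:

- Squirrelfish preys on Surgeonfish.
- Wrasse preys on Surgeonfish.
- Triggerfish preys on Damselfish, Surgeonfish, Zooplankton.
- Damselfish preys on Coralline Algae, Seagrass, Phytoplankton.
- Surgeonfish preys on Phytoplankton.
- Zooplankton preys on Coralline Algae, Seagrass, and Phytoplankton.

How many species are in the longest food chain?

One longest chain: Phytoplankton → Surgeonfish → Triggerfish.
It has 3 species and 2 links.

3 species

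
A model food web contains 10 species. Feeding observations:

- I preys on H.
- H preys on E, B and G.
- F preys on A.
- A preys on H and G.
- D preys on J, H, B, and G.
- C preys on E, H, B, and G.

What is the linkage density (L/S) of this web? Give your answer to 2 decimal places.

There are L = 15 links among S = 10 species.
L/S = 15/10 = 1.5000 ≈ 1.50.

L/S = 1.50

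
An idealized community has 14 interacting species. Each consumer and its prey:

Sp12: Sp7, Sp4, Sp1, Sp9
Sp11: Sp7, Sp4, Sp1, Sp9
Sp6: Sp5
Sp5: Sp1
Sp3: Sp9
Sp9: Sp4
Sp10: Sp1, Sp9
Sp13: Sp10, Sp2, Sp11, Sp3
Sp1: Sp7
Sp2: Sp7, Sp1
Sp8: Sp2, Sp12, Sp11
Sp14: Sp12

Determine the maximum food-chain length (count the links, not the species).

3 links

One longest chain: Sp7 → Sp1 → Sp5 → Sp6.
It has 4 species and 3 links.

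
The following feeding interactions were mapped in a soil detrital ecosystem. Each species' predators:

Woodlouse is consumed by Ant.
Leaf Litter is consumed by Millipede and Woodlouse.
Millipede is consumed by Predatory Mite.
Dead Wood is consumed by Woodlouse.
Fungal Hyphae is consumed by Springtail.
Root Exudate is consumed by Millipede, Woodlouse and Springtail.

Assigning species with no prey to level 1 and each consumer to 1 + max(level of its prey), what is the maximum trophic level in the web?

3

Basal resources (level 1): Dead Wood, Leaf Litter, Root Exudate, Fungal Hyphae.
Leaf Litter → Millipede → Predatory Mite gives Predatory Mite level 3.
No species has a prey at level 3, so no species reaches level 4.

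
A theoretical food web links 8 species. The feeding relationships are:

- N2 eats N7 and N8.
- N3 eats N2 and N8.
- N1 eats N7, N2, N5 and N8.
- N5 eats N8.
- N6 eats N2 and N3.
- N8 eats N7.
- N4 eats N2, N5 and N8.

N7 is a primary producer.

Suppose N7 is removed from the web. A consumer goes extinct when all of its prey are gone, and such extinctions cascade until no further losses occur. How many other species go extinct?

7

Remove N7.
Round 1: N8 (all prey gone) → extinct.
Round 2: N5 (all prey gone), N2 (all prey gone) → extinct.
Round 3: N4 (all prey gone), N3 (all prey gone), N1 (all prey gone) → extinct.
Round 4: N6 (all prey gone) → extinct.
No further losses. Total secondary extinctions: 7.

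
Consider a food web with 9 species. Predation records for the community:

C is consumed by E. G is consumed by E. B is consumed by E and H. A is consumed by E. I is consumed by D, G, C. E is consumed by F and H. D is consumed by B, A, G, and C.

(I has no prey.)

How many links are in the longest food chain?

One longest chain: I → D → C → E → F.
It has 5 species and 4 links.

4 links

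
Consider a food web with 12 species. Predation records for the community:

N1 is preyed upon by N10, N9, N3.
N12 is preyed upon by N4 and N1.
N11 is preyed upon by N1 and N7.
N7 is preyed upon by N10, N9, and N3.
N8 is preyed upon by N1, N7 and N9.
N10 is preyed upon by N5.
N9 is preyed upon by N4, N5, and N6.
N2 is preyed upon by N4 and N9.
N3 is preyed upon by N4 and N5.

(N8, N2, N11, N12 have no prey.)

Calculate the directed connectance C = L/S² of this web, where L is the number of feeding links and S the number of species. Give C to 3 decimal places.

The web has S = 12 species and L = 21 feeding links.
C = L / S² = 21 / 144 = 0.1458 ≈ 0.146.

C = 0.146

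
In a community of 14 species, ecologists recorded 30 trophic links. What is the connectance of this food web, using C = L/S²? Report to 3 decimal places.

C = 0.153

The web has S = 14 species and L = 30 feeding links.
C = L / S² = 30 / 196 = 0.1531 ≈ 0.153.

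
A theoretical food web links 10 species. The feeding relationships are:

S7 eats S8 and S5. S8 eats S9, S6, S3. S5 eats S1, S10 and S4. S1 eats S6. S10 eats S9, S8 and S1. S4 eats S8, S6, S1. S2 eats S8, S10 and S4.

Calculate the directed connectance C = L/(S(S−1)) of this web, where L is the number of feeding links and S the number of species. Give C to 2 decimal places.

The web has S = 10 species and L = 18 feeding links.
C = L / (S(S−1)) = 18 / 90 = 0.2000 ≈ 0.20.

C = 0.20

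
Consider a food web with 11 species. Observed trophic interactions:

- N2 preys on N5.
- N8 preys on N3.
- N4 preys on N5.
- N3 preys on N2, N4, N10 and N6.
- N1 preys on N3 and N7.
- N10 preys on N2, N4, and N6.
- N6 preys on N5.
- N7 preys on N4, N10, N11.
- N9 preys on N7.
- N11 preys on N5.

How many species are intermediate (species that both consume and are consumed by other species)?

7

Intermediate species (has both prey and predators): N6, N4, N11, N2, N10, N3, N7.
Count: 7.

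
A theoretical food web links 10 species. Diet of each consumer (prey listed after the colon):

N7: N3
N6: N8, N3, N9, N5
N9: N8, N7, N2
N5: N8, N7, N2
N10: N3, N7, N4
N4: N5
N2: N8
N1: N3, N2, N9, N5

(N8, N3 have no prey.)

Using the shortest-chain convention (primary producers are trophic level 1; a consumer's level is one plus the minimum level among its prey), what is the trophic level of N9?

Trophic level 2

N8 is a producer → level 1.
N9 eats N8 → level 2.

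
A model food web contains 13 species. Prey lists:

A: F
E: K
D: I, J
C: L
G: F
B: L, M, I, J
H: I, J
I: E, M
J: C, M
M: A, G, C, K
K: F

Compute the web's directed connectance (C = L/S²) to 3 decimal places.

The web has S = 13 species and L = 21 feeding links.
C = L / S² = 21 / 169 = 0.1243 ≈ 0.124.

C = 0.124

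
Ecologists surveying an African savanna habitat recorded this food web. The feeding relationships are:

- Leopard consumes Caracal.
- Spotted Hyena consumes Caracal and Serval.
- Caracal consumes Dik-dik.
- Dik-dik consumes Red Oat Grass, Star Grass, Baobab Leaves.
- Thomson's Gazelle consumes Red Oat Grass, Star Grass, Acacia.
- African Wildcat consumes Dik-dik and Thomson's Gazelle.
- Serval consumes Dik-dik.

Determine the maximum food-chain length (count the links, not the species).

One longest chain: Baobab Leaves → Dik-dik → Caracal → Spotted Hyena.
It has 4 species and 3 links.

3 links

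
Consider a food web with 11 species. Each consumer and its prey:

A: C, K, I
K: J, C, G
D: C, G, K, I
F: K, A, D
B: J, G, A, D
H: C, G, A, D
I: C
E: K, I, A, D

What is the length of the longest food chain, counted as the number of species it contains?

4 species

One longest chain: J → K → A → E.
It has 4 species and 3 links.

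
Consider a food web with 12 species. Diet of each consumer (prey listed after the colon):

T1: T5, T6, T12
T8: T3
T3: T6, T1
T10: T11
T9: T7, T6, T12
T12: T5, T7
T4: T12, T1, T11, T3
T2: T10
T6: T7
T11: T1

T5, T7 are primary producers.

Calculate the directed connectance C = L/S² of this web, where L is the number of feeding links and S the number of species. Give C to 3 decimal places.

C = 0.132

The web has S = 12 species and L = 19 feeding links.
C = L / S² = 19 / 144 = 0.1319 ≈ 0.132.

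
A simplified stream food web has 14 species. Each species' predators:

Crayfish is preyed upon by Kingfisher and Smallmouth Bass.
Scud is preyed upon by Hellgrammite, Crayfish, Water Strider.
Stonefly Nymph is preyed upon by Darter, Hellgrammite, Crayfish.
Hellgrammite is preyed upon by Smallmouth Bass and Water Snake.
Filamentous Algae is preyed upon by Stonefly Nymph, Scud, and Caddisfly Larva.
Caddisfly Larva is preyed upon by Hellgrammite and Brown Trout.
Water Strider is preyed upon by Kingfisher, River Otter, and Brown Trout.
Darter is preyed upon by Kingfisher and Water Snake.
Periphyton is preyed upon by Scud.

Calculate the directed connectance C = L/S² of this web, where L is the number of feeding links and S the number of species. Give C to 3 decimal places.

C = 0.107

The web has S = 14 species and L = 21 feeding links.
C = L / S² = 21 / 196 = 0.1071 ≈ 0.107.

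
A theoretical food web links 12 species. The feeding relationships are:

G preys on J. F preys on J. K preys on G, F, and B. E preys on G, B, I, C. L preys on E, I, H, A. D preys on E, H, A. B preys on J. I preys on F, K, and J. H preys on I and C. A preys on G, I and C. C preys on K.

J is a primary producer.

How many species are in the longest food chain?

6 species

One longest chain: J → G → K → C → E → D.
It has 6 species and 5 links.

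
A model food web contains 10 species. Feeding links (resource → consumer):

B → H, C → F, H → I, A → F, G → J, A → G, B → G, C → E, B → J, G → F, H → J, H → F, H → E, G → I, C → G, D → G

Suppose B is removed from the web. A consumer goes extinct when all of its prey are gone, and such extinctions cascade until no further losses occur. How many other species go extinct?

1

Remove B.
Round 1: H (all prey gone) → extinct.
No further losses. Total secondary extinctions: 1.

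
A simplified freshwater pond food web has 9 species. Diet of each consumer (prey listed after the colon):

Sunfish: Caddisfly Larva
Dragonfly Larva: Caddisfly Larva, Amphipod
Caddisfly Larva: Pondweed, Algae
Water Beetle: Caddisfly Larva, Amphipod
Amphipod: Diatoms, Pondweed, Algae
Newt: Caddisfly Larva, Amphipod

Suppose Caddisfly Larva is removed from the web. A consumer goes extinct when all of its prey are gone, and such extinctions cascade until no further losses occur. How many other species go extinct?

Remove Caddisfly Larva.
Round 1: Sunfish (all prey gone) → extinct.
No further losses. Total secondary extinctions: 1.

1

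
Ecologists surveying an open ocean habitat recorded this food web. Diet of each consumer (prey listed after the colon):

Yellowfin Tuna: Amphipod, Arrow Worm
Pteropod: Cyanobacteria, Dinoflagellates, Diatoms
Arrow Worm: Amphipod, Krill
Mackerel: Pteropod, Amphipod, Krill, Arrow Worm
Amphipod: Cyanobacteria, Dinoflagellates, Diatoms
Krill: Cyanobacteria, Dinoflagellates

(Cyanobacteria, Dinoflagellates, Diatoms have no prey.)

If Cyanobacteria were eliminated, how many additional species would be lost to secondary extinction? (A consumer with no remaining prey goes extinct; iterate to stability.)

Remove Cyanobacteria.
Every predator of it retains at least one other prey: Pteropod still has Dinoflagellates, Diatoms; Amphipod still has Dinoflagellates, Diatoms; Krill still has Dinoflagellates.
No consumer loses all prey, so no secondary extinctions occur.

0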